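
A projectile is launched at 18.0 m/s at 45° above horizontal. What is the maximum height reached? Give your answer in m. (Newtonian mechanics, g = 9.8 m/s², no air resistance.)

H = v₀² × sin²(θ) / (2g) = 18.0² × sin(45°)² / (2 × 9.8) = 324.0 × 0.5 / 19.6 = 8.265 m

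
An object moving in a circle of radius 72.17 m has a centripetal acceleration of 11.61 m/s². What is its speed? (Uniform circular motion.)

v = √(a_c × r) = √(11.61 × 72.17) = 28.95 m/s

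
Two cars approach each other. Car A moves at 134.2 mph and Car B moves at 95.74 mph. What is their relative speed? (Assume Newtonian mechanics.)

v_rel = v_A + v_B = 134.2 + 95.74 = 229.94 mph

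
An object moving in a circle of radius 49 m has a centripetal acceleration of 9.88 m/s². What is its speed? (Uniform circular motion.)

v = √(a_c × r) = √(9.88 × 49) = 22.0 m/s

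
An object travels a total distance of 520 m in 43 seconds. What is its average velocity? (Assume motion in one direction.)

v_avg = Δd / Δt = 520 / 43 = 12.09 m/s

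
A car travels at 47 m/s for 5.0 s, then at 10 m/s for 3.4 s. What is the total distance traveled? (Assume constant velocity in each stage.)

d₁ = v₁t₁ = 47 × 5.0 = 235.0 m
d₂ = v₂t₂ = 10 × 3.4 = 34.0 m
d_total = 235.0 + 34.0 = 269.0 m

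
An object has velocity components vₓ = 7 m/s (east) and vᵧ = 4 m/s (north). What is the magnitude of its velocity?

|v| = √(vₓ² + vᵧ²) = √(7² + 4²) = √(65) = 8.06 m/s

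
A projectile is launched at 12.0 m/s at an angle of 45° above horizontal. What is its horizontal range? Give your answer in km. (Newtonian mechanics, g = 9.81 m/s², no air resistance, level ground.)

R = v₀² × sin(2θ) / g = 12.0² × sin(2 × 45°) / 9.81 = 144.0 × 1.0 / 9.81 = 14.6789 m
R = 14.6789 m / 1000.0 = 0.01468 km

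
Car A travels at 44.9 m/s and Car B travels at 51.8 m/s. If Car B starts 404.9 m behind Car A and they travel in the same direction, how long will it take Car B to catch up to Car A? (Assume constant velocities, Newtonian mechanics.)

Relative speed: v_rel = 51.8 - 44.9 = 6.9 m/s
Time to catch: t = d₀/v_rel = 404.9/6.9 = 58.68 s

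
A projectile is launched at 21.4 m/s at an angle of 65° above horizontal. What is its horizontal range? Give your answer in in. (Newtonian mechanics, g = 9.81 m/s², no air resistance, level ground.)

R = v₀² × sin(2θ) / g = 21.4² × sin(2 × 65°) / 9.81 = 457.96 × 0.766044 / 9.81 = 35.7612 m
R = 35.7612 m / 0.0254 = 1408 in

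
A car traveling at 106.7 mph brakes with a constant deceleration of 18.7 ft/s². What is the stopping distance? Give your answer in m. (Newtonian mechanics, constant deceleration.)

v₀ = 106.7 mph × 0.44704 = 47.6992 m/s
a = 18.7 ft/s² × 0.3048 = 5.69976 m/s²
d = v₀² / (2a) = 47.6992² / (2 × 5.69976) = 2275.21 / 11.3995 = 199.6 m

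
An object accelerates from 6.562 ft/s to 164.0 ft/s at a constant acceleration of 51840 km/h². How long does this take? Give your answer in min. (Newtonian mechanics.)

v₀ = 6.562 ft/s × 0.3048 = 2.0001 m/s
v = 164.0 ft/s × 0.3048 = 49.9872 m/s
a = 51840 km/h² × 7.716049382716049e-05 = 4.0 m/s²
t = (v - v₀) / a = (49.9872 - 2.0001) / 4.0 = 11.9968 s
t = 11.9968 s / 60.0 = 0.1999 min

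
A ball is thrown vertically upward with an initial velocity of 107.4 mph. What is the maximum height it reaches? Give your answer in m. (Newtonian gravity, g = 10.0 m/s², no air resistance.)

v₀ = 107.4 mph × 0.44704 = 48.0121 m/s
h_max = v₀² / (2g) = 48.0121² / (2 × 10.0) = 2305.16 / 20.0 = 115.3 m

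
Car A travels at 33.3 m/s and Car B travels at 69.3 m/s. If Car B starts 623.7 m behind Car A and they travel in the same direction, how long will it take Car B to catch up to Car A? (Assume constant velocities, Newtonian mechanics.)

Relative speed: v_rel = 69.3 - 33.3 = 36.0 m/s
Time to catch: t = d₀/v_rel = 623.7/36.0 = 17.33 s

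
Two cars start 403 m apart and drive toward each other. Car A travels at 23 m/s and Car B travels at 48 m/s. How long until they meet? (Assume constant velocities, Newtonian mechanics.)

Combined speed: v_combined = 23 + 48 = 71 m/s
Time to meet: t = d/v_combined = 403/71 = 5.68 s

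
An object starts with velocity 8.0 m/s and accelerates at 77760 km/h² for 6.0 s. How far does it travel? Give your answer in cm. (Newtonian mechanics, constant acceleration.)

a = 77760 km/h² × 7.716049382716049e-05 = 6.0 m/s²
d = v₀ × t + ½ × a × t² = 8.0 × 6.0 + 0.5 × 6.0 × 6.0² = 156.0 m
d = 156.0 m / 0.01 = 15600 cm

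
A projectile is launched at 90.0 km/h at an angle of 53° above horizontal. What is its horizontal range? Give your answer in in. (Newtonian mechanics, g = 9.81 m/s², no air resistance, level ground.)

v₀ = 90.0 km/h × 0.2777777777777778 = 25.0 m/s
R = v₀² × sin(2θ) / g = 25.0² × sin(2 × 53°) / 9.81 = 625.0 × 0.961262 / 9.81 = 61.2425 m
R = 61.2425 m / 0.0254 = 2411 in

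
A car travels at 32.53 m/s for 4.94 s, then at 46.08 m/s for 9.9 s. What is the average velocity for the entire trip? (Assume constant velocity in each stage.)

d₁ = v₁t₁ = 32.53 × 4.94 = 160.6982 m
d₂ = v₂t₂ = 46.08 × 9.9 = 456.192 m
d_total = 616.8902 m, t_total = 14.84 s
v_avg = d_total/t_total = 616.8902/14.84 = 41.57 m/s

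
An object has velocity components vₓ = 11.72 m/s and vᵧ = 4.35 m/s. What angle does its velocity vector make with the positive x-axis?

θ = arctan(vᵧ/vₓ) = arctan(4.35/11.72) = 20.36°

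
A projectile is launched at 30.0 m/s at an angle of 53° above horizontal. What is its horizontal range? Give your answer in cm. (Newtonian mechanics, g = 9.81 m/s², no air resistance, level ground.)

R = v₀² × sin(2θ) / g = 30.0² × sin(2 × 53°) / 9.81 = 900.0 × 0.961262 / 9.81 = 88.1892 m
R = 88.1892 m / 0.01 = 8819 cm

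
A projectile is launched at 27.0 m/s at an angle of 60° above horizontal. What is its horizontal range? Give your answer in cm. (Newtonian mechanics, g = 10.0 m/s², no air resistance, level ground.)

R = v₀² × sin(2θ) / g = 27.0² × sin(2 × 60°) / 10.0 = 729.0 × 0.866025 / 10.0 = 63.1332 m
R = 63.1332 m / 0.01 = 6313 cm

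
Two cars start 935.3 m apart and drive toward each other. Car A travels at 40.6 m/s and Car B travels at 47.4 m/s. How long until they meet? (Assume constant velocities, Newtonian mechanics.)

Combined speed: v_combined = 40.6 + 47.4 = 88.0 m/s
Time to meet: t = d/v_combined = 935.3/88.0 = 10.63 s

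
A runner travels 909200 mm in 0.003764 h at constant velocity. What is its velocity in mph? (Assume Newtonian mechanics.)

d = 909200 mm × 0.001 = 909.2 m
t = 0.003764 h × 3600.0 = 13.5504 s
v = d / t = 909.2 / 13.5504 = 67.0977 m/s
v = 67.0977 m/s / 0.44704 = 150.1 mph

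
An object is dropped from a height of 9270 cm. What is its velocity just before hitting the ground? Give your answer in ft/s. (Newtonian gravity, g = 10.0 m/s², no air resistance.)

h = 9270 cm × 0.01 = 92.7 m
v = √(2gh) = √(2 × 10.0 × 92.7) = 43.0581 m/s
v = 43.0581 m/s / 0.3048 = 141.3 ft/s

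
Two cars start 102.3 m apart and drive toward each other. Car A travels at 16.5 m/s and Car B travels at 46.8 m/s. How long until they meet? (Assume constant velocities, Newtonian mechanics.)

Combined speed: v_combined = 16.5 + 46.8 = 63.3 m/s
Time to meet: t = d/v_combined = 102.3/63.3 = 1.62 s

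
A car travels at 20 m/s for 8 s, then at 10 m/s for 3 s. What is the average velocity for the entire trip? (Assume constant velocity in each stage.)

d₁ = v₁t₁ = 20 × 8 = 160 m
d₂ = v₂t₂ = 10 × 3 = 30 m
d_total = 190 m, t_total = 11 s
v_avg = d_total/t_total = 190/11 = 17.27 m/s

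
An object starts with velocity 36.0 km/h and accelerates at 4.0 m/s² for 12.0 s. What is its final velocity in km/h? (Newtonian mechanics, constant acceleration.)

v₀ = 36.0 km/h × 0.2777777777777778 = 10.0 m/s
v = v₀ + a × t = 10.0 + 4.0 × 12.0 = 58.0 m/s
v = 58.0 m/s / 0.2777777777777778 = 208.8 km/h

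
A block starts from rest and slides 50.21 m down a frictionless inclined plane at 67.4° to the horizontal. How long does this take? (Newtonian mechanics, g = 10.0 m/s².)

a = g sin(θ) = 10.0 × sin(67.4°) = 9.2321 m/s²
t = √(2d/a) = √(2 × 50.21 / 9.2321) = 3.3 s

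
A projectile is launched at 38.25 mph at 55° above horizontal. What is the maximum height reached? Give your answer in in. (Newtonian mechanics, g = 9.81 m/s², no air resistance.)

v₀ = 38.25 mph × 0.44704 = 17.0993 m/s
H = v₀² × sin²(θ) / (2g) = 17.0993² × sin(55°)² / (2 × 9.81) = 292.386 × 0.67101 / 19.62 = 9.99969 m
H = 9.99969 m / 0.0254 = 393.7 in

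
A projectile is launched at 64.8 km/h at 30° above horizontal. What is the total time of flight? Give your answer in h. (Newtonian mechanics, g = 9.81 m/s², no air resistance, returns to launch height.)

v₀ = 64.8 km/h × 0.2777777777777778 = 18.0 m/s
T = 2 × v₀ × sin(θ) / g = 2 × 18.0 × sin(30°) / 9.81 = 2 × 18.0 × 0.5 / 9.81 = 1.83486 s
T = 1.83486 s / 3600.0 = 0.0005097 h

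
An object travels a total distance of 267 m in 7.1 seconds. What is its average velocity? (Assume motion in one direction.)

v_avg = Δd / Δt = 267 / 7.1 = 37.61 m/s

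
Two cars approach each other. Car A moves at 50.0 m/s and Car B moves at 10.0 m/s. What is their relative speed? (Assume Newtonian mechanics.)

v_rel = v_A + v_B = 50.0 + 10.0 = 60.0 m/s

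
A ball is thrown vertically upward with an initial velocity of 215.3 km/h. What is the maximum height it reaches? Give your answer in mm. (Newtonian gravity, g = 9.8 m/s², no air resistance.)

v₀ = 215.3 km/h × 0.2777777777777778 = 59.8056 m/s
h_max = v₀² / (2g) = 59.8056² / (2 × 9.8) = 3576.71 / 19.6 = 182.485 m
h_max = 182.485 m / 0.001 = 182500 mm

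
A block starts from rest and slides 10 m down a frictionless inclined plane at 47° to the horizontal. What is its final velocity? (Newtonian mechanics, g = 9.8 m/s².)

a = g sin(θ) = 9.8 × sin(47°) = 7.1673 m/s²
v = √(2ad) = √(2 × 7.1673 × 10) = 11.97 m/s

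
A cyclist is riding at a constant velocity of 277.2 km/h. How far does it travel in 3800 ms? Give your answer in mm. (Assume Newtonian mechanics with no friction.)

v = 277.2 km/h × 0.2777777777777778 = 77.0 m/s
t = 3800 ms × 0.001 = 3.8 s
d = v × t = 77.0 × 3.8 = 292.6 m
d = 292.6 m / 0.001 = 292600 mm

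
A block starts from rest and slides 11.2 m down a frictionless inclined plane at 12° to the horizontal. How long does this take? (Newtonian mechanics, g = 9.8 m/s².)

a = g sin(θ) = 9.8 × sin(12°) = 2.0375 m/s²
t = √(2d/a) = √(2 × 11.2 / 2.0375) = 3.32 s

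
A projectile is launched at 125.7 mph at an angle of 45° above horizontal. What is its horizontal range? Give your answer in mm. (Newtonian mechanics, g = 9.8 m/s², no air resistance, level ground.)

v₀ = 125.7 mph × 0.44704 = 56.1929 m/s
R = v₀² × sin(2θ) / g = 56.1929² × sin(2 × 45°) / 9.8 = 3157.64 × 1.0 / 9.8 = 322.208 m
R = 322.208 m / 0.001 = 322200 mm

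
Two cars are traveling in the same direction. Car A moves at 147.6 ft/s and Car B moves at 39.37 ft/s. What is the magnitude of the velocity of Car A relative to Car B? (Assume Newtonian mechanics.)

v_rel = |v_A - v_B| = |147.6 - 39.37| = 108.23 ft/s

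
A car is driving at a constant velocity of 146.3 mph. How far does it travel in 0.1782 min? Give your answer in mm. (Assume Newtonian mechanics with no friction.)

v = 146.3 mph × 0.44704 = 65.402 m/s
t = 0.1782 min × 60.0 = 10.692 s
d = v × t = 65.402 × 10.692 = 699.278 m
d = 699.278 m / 0.001 = 699300 mm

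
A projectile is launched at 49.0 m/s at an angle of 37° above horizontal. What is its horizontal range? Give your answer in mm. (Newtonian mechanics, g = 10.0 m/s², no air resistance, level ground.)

R = v₀² × sin(2θ) / g = 49.0² × sin(2 × 37°) / 10.0 = 2401.0 × 0.961262 / 10.0 = 230.799 m
R = 230.799 m / 0.001 = 230800 mm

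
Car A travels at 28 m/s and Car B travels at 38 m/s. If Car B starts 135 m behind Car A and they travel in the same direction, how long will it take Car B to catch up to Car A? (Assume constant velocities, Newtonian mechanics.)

Relative speed: v_rel = 38 - 28 = 10 m/s
Time to catch: t = d₀/v_rel = 135/10 = 13.5 s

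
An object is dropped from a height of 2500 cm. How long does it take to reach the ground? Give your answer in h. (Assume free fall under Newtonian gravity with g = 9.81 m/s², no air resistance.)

h = 2500 cm × 0.01 = 25.0 m
t = √(2h/g) = √(2 × 25.0 / 9.81) = 2.25762 s
t = 2.25762 s / 3600.0 = 0.0006271 h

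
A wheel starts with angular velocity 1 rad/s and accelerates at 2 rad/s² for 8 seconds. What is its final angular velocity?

ω = ω₀ + αt = 1 + 2 × 8 = 17 rad/s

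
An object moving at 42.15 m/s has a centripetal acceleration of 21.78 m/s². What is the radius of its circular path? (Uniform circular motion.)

r = v²/a_c = 42.15²/21.78 = 81.57 m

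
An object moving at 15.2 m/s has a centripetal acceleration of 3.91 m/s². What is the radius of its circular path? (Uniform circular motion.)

r = v²/a_c = 15.2²/3.91 = 59.09 m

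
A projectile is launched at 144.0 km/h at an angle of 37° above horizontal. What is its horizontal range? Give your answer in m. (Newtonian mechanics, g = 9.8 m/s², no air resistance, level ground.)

v₀ = 144.0 km/h × 0.2777777777777778 = 40.0 m/s
R = v₀² × sin(2θ) / g = 40.0² × sin(2 × 37°) / 9.8 = 1600.0 × 0.961262 / 9.8 = 156.9 m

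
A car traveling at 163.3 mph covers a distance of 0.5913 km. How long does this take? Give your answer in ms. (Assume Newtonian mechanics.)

d = 0.5913 km × 1000.0 = 591.3 m
v = 163.3 mph × 0.44704 = 73.0016 m/s
t = d / v = 591.3 / 73.0016 = 8.09982 s
t = 8.09982 s / 0.001 = 8100 ms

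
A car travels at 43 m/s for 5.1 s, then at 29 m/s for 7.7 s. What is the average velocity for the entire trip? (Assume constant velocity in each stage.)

d₁ = v₁t₁ = 43 × 5.1 = 219.3 m
d₂ = v₂t₂ = 29 × 7.7 = 223.3 m
d_total = 442.6 m, t_total = 12.8 s
v_avg = d_total/t_total = 442.6/12.8 = 34.58 m/s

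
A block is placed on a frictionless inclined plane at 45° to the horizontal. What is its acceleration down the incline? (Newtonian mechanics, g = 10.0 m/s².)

a = g sin(θ) = 10.0 × sin(45°) = 10.0 × 0.7071 = 7.07 m/s²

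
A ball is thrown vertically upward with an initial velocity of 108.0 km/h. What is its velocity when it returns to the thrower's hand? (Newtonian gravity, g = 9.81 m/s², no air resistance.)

By conservation of energy (no air resistance), the ball returns to the throw height with the same speed as launch, but directed downward.
|v_ground| = v₀ = 108.0 km/h
v_ground = 108.0 km/h (downward)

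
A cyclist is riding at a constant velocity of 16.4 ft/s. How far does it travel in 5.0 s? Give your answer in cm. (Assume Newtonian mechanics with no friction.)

v = 16.4 ft/s × 0.3048 = 4.99872 m/s
d = v × t = 4.99872 × 5.0 = 24.9936 m
d = 24.9936 m / 0.01 = 2499 cm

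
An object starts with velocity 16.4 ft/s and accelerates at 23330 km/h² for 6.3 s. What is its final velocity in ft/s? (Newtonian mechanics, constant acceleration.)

v₀ = 16.4 ft/s × 0.3048 = 4.99872 m/s
a = 23330 km/h² × 7.716049382716049e-05 = 1.80015 m/s²
v = v₀ + a × t = 4.99872 + 1.80015 × 6.3 = 16.3397 m/s
v = 16.3397 m/s / 0.3048 = 53.61 ft/s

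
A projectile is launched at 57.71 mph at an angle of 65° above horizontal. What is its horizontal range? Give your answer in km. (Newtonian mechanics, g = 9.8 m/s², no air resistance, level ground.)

v₀ = 57.71 mph × 0.44704 = 25.7987 m/s
R = v₀² × sin(2θ) / g = 25.7987² × sin(2 × 65°) / 9.8 = 665.573 × 0.766044 / 9.8 = 52.0263 m
R = 52.0263 m / 1000.0 = 0.05203 km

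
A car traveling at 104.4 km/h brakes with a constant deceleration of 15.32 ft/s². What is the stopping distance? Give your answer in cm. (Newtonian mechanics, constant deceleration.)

v₀ = 104.4 km/h × 0.2777777777777778 = 29.0 m/s
a = 15.32 ft/s² × 0.3048 = 4.66954 m/s²
d = v₀² / (2a) = 29.0² / (2 × 4.66954) = 841.0 / 9.33908 = 90.0517 m
d = 90.0517 m / 0.01 = 9005 cm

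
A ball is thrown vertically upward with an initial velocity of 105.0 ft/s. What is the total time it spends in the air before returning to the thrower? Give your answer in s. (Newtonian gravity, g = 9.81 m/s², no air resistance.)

v₀ = 105.0 ft/s × 0.3048 = 32.004 m/s
t_total = 2 × v₀ / g = 2 × 32.004 / 9.81 = 6.525 s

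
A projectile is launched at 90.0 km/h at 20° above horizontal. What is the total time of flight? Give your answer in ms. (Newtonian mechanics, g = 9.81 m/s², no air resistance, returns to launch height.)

v₀ = 90.0 km/h × 0.2777777777777778 = 25.0 m/s
T = 2 × v₀ × sin(θ) / g = 2 × 25.0 × sin(20°) / 9.81 = 2 × 25.0 × 0.34202 / 9.81 = 1.74322 s
T = 1.74322 s / 0.001 = 1743 ms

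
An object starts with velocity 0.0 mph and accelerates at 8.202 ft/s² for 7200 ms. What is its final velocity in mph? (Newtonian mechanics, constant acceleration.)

v₀ = 0.0 mph × 0.44704 = 0.0 m/s
a = 8.202 ft/s² × 0.3048 = 2.49997 m/s²
t = 7200 ms × 0.001 = 7.2 s
v = v₀ + a × t = 0.0 + 2.49997 × 7.2 = 17.9998 m/s
v = 17.9998 m/s / 0.44704 = 40.26 mph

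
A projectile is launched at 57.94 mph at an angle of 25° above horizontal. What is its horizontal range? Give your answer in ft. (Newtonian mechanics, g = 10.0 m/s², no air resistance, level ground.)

v₀ = 57.94 mph × 0.44704 = 25.9015 m/s
R = v₀² × sin(2θ) / g = 25.9015² × sin(2 × 25°) / 10.0 = 670.888 × 0.766044 / 10.0 = 51.393 m
R = 51.393 m / 0.3048 = 168.6 ft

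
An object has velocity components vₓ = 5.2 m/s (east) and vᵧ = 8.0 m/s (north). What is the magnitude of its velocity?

|v| = √(vₓ² + vᵧ²) = √(5.2² + 8.0²) = √(91.04) = 9.54 m/s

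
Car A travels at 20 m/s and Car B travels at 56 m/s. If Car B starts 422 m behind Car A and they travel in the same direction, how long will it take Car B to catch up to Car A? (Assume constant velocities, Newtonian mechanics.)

Relative speed: v_rel = 56 - 20 = 36 m/s
Time to catch: t = d₀/v_rel = 422/36 = 11.72 s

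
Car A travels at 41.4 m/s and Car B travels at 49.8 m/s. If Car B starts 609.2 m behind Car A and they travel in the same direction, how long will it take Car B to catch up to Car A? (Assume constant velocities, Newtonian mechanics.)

Relative speed: v_rel = 49.8 - 41.4 = 8.4 m/s
Time to catch: t = d₀/v_rel = 609.2/8.4 = 72.52 s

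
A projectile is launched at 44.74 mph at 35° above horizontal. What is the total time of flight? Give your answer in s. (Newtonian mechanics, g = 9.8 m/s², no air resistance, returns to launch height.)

v₀ = 44.74 mph × 0.44704 = 20.0006 m/s
T = 2 × v₀ × sin(θ) / g = 2 × 20.0006 × sin(35°) / 9.8 = 2 × 20.0006 × 0.573576 / 9.8 = 2.341 s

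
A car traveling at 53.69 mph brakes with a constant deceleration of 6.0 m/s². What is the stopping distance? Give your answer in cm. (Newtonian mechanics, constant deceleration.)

v₀ = 53.69 mph × 0.44704 = 24.0016 m/s
d = v₀² / (2a) = 24.0016² / (2 × 6.0) = 576.077 / 12.0 = 48.0064 m
d = 48.0064 m / 0.01 = 4801 cm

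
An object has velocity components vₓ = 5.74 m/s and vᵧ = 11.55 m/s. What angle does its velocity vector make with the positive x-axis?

θ = arctan(vᵧ/vₓ) = arctan(11.55/5.74) = 63.57°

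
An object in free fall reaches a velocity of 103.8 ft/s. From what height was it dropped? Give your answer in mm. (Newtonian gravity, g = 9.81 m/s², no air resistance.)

v = 103.8 ft/s × 0.3048 = 31.6382 m/s
h = v² / (2g) = 31.6382² / (2 × 9.81) = 51.0181 m
h = 51.0181 m / 0.001 = 51020 mm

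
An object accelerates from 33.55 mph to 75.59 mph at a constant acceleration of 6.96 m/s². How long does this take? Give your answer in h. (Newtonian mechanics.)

v₀ = 33.55 mph × 0.44704 = 14.9982 m/s
v = 75.59 mph × 0.44704 = 33.7918 m/s
t = (v - v₀) / a = (33.7918 - 14.9982) / 6.96 = 2.70023 s
t = 2.70023 s / 3600.0 = 0.0007501 h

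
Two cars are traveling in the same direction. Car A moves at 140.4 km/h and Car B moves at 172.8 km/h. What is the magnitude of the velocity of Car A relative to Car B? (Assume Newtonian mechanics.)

v_rel = |v_A - v_B| = |140.4 - 172.8| = 32.4 km/h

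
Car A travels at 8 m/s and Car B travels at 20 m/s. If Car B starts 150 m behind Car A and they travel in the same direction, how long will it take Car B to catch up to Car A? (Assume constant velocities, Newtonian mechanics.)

Relative speed: v_rel = 20 - 8 = 12 m/s
Time to catch: t = d₀/v_rel = 150/12 = 12.5 s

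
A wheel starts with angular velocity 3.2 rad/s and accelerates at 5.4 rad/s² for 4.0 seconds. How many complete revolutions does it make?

θ = ω₀t + ½αt² = 3.2×4.0 + ½×5.4×4.0² = 56.0 rad
Total revolutions = θ/(2π) = 56.0/(2π) = 8.91
Complete revolutions = ⌊8.91⌋ = 8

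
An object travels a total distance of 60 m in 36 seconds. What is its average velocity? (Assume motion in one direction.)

v_avg = Δd / Δt = 60 / 36 = 1.67 m/s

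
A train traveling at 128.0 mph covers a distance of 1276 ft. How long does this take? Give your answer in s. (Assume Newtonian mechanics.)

d = 1276 ft × 0.3048 = 388.925 m
v = 128.0 mph × 0.44704 = 57.2211 m/s
t = d / v = 388.925 / 57.2211 = 6.797 s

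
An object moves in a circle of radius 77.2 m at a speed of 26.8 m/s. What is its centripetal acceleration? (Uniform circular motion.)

a_c = v²/r = 26.8²/77.2 = 718.24/77.2 = 9.3 m/s²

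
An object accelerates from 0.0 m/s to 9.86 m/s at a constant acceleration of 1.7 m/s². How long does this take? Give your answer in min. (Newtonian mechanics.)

t = (v - v₀) / a = (9.86 - 0.0) / 1.7 = 5.8 s
t = 5.8 s / 60.0 = 0.09667 min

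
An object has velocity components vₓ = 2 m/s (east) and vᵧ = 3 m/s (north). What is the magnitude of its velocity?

|v| = √(vₓ² + vᵧ²) = √(2² + 3²) = √(13) = 3.61 m/s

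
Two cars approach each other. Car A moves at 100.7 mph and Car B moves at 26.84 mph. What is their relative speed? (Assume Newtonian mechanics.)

v_rel = v_A + v_B = 100.7 + 26.84 = 127.54 mph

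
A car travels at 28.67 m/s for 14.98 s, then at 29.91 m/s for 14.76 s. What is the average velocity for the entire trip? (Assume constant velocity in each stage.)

d₁ = v₁t₁ = 28.67 × 14.98 = 429.4766 m
d₂ = v₂t₂ = 29.91 × 14.76 = 441.4716 m
d_total = 870.9482 m, t_total = 29.74 s
v_avg = d_total/t_total = 870.9482/29.74 = 29.29 m/s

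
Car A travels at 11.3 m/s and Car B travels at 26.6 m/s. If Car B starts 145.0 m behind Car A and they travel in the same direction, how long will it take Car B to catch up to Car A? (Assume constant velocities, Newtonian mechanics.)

Relative speed: v_rel = 26.6 - 11.3 = 15.3 m/s
Time to catch: t = d₀/v_rel = 145.0/15.3 = 9.48 s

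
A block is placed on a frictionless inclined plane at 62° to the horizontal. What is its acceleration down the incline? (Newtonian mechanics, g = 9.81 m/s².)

a = g sin(θ) = 9.81 × sin(62°) = 9.81 × 0.8829 = 8.66 m/s²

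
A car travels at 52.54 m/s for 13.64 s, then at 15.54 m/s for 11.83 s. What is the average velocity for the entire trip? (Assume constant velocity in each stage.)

d₁ = v₁t₁ = 52.54 × 13.64 = 716.6456 m
d₂ = v₂t₂ = 15.54 × 11.83 = 183.8382 m
d_total = 900.4838 m, t_total = 25.47 s
v_avg = d_total/t_total = 900.4838/25.47 = 35.35 m/s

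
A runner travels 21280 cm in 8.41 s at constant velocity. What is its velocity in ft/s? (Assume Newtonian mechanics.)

d = 21280 cm × 0.01 = 212.8 m
v = d / t = 212.8 / 8.41 = 25.3032 m/s
v = 25.3032 m/s / 0.3048 = 83.02 ft/s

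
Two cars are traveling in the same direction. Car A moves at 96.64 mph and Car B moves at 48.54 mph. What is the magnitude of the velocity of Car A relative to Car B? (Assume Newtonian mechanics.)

v_rel = |v_A - v_B| = |96.64 - 48.54| = 48.1 mph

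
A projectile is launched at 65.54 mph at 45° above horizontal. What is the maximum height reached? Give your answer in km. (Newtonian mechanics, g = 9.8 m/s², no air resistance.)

v₀ = 65.54 mph × 0.44704 = 29.299 m/s
H = v₀² × sin²(θ) / (2g) = 29.299² × sin(45°)² / (2 × 9.8) = 858.431 × 0.5 / 19.6 = 21.8987 m
H = 21.8987 m / 1000.0 = 0.0219 km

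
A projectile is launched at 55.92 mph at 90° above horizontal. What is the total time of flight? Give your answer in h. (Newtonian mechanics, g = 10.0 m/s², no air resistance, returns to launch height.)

v₀ = 55.92 mph × 0.44704 = 24.9985 m/s
T = 2 × v₀ × sin(θ) / g = 2 × 24.9985 × sin(90°) / 10.0 = 2 × 24.9985 × 1.0 / 10.0 = 4.9997 s
T = 4.9997 s / 3600.0 = 0.001389 h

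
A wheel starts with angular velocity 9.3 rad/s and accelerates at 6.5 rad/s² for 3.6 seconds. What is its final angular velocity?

ω = ω₀ + αt = 9.3 + 6.5 × 3.6 = 32.7 rad/s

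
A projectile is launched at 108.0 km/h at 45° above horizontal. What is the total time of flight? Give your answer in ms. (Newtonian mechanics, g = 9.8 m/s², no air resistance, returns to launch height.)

v₀ = 108.0 km/h × 0.2777777777777778 = 30.0 m/s
T = 2 × v₀ × sin(θ) / g = 2 × 30.0 × sin(45°) / 9.8 = 2 × 30.0 × 0.707107 / 9.8 = 4.32923 s
T = 4.32923 s / 0.001 = 4329 ms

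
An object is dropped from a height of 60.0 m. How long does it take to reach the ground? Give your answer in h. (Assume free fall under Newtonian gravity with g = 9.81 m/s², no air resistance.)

t = √(2h/g) = √(2 × 60.0 / 9.81) = 3.49749 s
t = 3.49749 s / 3600.0 = 0.0009715 h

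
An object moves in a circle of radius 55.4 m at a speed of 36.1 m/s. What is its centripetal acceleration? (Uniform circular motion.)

a_c = v²/r = 36.1²/55.4 = 1303.21/55.4 = 23.52 m/s²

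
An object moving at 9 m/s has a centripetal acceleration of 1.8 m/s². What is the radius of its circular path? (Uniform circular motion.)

r = v²/a_c = 9²/1.8 = 45.0 m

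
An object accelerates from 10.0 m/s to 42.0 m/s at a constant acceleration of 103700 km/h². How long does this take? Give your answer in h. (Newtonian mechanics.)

a = 103700 km/h² × 7.716049382716049e-05 = 8.00154 m/s²
t = (v - v₀) / a = (42.0 - 10.0) / 8.00154 = 3.99923 s
t = 3.99923 s / 3600.0 = 0.001111 h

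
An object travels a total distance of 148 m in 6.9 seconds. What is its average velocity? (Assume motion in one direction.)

v_avg = Δd / Δt = 148 / 6.9 = 21.45 m/s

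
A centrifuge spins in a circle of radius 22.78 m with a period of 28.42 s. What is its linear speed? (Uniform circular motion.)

v = 2πr/T = 2π×22.78/28.42 = 5.04 m/s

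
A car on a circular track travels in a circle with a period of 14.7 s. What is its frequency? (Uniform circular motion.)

f = 1/T = 1/14.7 = 0.068 Hz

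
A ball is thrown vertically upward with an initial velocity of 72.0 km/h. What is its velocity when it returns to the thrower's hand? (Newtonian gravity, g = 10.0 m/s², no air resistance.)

By conservation of energy (no air resistance), the ball returns to the throw height with the same speed as launch, but directed downward.
|v_ground| = v₀ = 72.0 km/h
v_ground = 72.0 km/h (downward)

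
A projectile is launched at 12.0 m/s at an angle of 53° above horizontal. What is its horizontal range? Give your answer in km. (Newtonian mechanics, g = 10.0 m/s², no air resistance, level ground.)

R = v₀² × sin(2θ) / g = 12.0² × sin(2 × 53°) / 10.0 = 144.0 × 0.961262 / 10.0 = 13.8422 m
R = 13.8422 m / 1000.0 = 0.01384 km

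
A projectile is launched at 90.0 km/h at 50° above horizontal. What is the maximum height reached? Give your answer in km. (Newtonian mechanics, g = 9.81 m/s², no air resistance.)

v₀ = 90.0 km/h × 0.2777777777777778 = 25.0 m/s
H = v₀² × sin²(θ) / (2g) = 25.0² × sin(50°)² / (2 × 9.81) = 625.0 × 0.586824 / 19.62 = 18.6934 m
H = 18.6934 m / 1000.0 = 0.01869 km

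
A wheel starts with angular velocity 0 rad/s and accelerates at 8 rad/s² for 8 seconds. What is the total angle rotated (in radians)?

θ = ω₀t + ½αt² = 0×8 + ½×8×8² = 256.0 rad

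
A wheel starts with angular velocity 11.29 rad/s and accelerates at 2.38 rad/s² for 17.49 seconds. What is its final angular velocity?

ω = ω₀ + αt = 11.29 + 2.38 × 17.49 = 52.92 rad/s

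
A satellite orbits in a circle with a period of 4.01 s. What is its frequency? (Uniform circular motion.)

f = 1/T = 1/4.01 = 0.2494 Hz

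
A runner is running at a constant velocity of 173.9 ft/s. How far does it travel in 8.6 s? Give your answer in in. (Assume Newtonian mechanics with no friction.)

v = 173.9 ft/s × 0.3048 = 53.0047 m/s
d = v × t = 53.0047 × 8.6 = 455.84 m
d = 455.84 m / 0.0254 = 17950 in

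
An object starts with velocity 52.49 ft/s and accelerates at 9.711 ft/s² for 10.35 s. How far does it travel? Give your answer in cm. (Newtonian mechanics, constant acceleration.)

v₀ = 52.49 ft/s × 0.3048 = 15.999 m/s
a = 9.711 ft/s² × 0.3048 = 2.95991 m/s²
d = v₀ × t + ½ × a × t² = 15.999 × 10.35 + 0.5 × 2.95991 × 10.35² = 324.126 m
d = 324.126 m / 0.01 = 32410 cm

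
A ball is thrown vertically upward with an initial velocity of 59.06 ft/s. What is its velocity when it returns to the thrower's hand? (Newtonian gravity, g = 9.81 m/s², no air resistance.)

By conservation of energy (no air resistance), the ball returns to the throw height with the same speed as launch, but directed downward.
|v_ground| = v₀ = 59.06 ft/s
v_ground = 59.06 ft/s (downward)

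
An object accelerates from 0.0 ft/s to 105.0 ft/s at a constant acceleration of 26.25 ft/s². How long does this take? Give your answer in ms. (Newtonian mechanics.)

v₀ = 0.0 ft/s × 0.3048 = 0.0 m/s
v = 105.0 ft/s × 0.3048 = 32.004 m/s
a = 26.25 ft/s² × 0.3048 = 8.001 m/s²
t = (v - v₀) / a = (32.004 - 0.0) / 8.001 = 4.0 s
t = 4.0 s / 0.001 = 4000 ms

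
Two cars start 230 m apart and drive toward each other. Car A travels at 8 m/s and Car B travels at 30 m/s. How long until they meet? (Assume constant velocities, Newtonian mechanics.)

Combined speed: v_combined = 8 + 30 = 38 m/s
Time to meet: t = d/v_combined = 230/38 = 6.05 s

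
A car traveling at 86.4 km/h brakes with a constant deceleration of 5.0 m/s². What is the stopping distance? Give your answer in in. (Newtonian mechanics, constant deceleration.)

v₀ = 86.4 km/h × 0.2777777777777778 = 24.0 m/s
d = v₀² / (2a) = 24.0² / (2 × 5.0) = 576.0 / 10.0 = 57.6 m
d = 57.6 m / 0.0254 = 2268 in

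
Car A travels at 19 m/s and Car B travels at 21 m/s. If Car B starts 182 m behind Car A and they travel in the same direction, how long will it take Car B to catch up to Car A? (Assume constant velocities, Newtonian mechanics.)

Relative speed: v_rel = 21 - 19 = 2 m/s
Time to catch: t = d₀/v_rel = 182/2 = 91.0 s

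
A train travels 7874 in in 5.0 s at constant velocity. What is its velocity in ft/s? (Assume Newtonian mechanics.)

d = 7874 in × 0.0254 = 200.0 m
v = d / t = 200.0 / 5.0 = 40.0 m/s
v = 40.0 m/s / 0.3048 = 131.2 ft/s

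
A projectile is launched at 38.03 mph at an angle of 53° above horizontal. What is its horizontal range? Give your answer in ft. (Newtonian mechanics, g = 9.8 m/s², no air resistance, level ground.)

v₀ = 38.03 mph × 0.44704 = 17.0009 m/s
R = v₀² × sin(2θ) / g = 17.0009² × sin(2 × 53°) / 9.8 = 289.031 × 0.961262 / 9.8 = 28.3505 m
R = 28.3505 m / 0.3048 = 93.01 ft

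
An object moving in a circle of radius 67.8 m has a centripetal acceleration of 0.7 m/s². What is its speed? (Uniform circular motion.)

v = √(a_c × r) = √(0.7 × 67.8) = 6.89 m/s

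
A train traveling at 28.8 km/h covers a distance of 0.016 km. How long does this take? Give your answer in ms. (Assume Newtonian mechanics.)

d = 0.016 km × 1000.0 = 16.0 m
v = 28.8 km/h × 0.2777777777777778 = 8.0 m/s
t = d / v = 16.0 / 8.0 = 2.0 s
t = 2.0 s / 0.001 = 2000 ms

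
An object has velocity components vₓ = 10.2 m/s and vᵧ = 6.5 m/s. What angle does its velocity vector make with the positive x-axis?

θ = arctan(vᵧ/vₓ) = arctan(6.5/10.2) = 32.51°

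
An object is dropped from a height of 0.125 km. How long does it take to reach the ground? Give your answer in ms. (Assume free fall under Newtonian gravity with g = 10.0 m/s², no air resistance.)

h = 0.125 km × 1000.0 = 125.0 m
t = √(2h/g) = √(2 × 125.0 / 10.0) = 5.0 s
t = 5.0 s / 0.001 = 5000 ms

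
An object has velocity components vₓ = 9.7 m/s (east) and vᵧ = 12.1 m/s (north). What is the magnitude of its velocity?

|v| = √(vₓ² + vᵧ²) = √(9.7² + 12.1²) = √(240.5) = 15.51 m/s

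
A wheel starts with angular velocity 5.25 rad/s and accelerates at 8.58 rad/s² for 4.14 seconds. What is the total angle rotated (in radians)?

θ = ω₀t + ½αt² = 5.25×4.14 + ½×8.58×4.14² = 95.26 rad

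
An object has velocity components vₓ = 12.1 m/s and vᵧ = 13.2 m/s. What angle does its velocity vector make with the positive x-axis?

θ = arctan(vᵧ/vₓ) = arctan(13.2/12.1) = 47.49°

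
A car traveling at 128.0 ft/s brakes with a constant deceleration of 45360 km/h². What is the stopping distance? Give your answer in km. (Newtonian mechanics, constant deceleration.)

v₀ = 128.0 ft/s × 0.3048 = 39.0144 m/s
a = 45360 km/h² × 7.716049382716049e-05 = 3.5 m/s²
d = v₀² / (2a) = 39.0144² / (2 × 3.5) = 1522.12 / 7.0 = 217.446 m
d = 217.446 m / 1000.0 = 0.2174 km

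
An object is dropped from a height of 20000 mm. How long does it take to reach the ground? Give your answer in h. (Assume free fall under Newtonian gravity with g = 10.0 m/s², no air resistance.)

h = 20000 mm × 0.001 = 20.0 m
t = √(2h/g) = √(2 × 20.0 / 10.0) = 2.0 s
t = 2.0 s / 3600.0 = 0.0005556 h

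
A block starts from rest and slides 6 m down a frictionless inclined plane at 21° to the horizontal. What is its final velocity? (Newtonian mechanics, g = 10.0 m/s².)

a = g sin(θ) = 10.0 × sin(21°) = 3.5837 m/s²
v = √(2ad) = √(2 × 3.5837 × 6) = 6.56 m/s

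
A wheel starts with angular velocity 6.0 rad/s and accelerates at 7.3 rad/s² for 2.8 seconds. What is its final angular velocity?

ω = ω₀ + αt = 6.0 + 7.3 × 2.8 = 26.44 rad/s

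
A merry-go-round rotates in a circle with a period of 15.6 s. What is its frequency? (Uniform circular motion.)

f = 1/T = 1/15.6 = 0.0641 Hz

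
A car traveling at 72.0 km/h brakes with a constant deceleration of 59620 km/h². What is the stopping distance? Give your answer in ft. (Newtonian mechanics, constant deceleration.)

v₀ = 72.0 km/h × 0.2777777777777778 = 20.0 m/s
a = 59620 km/h² × 7.716049382716049e-05 = 4.60031 m/s²
d = v₀² / (2a) = 20.0² / (2 × 4.60031) = 400.0 / 9.20062 = 43.4753 m
d = 43.4753 m / 0.3048 = 142.6 ft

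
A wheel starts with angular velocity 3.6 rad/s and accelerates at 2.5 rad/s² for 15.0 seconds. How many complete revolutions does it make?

θ = ω₀t + ½αt² = 3.6×15.0 + ½×2.5×15.0² = 335.25 rad
Total revolutions = θ/(2π) = 335.25/(2π) = 53.36
Complete revolutions = ⌊53.36⌋ = 53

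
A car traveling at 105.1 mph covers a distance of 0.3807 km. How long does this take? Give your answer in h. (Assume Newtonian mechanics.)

d = 0.3807 km × 1000.0 = 380.7 m
v = 105.1 mph × 0.44704 = 46.9839 m/s
t = d / v = 380.7 / 46.9839 = 8.10278 s
t = 8.10278 s / 3600.0 = 0.002251 h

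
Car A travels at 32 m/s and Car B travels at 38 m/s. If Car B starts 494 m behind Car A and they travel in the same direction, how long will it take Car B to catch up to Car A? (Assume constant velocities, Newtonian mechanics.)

Relative speed: v_rel = 38 - 32 = 6 m/s
Time to catch: t = d₀/v_rel = 494/6 = 82.33 s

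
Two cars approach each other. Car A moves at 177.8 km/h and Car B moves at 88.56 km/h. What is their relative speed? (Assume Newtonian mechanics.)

v_rel = v_A + v_B = 177.8 + 88.56 = 266.36 km/h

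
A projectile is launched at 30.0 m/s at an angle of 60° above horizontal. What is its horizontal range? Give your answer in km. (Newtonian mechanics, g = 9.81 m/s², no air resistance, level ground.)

R = v₀² × sin(2θ) / g = 30.0² × sin(2 × 60°) / 9.81 = 900.0 × 0.866025 / 9.81 = 79.4518 m
R = 79.4518 m / 1000.0 = 0.07945 km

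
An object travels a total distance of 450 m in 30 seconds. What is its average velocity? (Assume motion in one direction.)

v_avg = Δd / Δt = 450 / 30 = 15.0 m/s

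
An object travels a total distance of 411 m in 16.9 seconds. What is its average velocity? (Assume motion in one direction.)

v_avg = Δd / Δt = 411 / 16.9 = 24.32 m/s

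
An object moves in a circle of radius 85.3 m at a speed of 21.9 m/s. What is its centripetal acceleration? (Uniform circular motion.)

a_c = v²/r = 21.9²/85.3 = 479.61/85.3 = 5.62 m/s²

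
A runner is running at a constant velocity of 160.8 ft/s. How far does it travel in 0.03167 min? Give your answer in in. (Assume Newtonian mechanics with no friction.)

v = 160.8 ft/s × 0.3048 = 49.0118 m/s
t = 0.03167 min × 60.0 = 1.9002 s
d = v × t = 49.0118 × 1.9002 = 93.1322 m
d = 93.1322 m / 0.0254 = 3667 in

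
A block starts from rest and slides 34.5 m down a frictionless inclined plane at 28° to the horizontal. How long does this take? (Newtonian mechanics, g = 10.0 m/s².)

a = g sin(θ) = 10.0 × sin(28°) = 4.6947 m/s²
t = √(2d/a) = √(2 × 34.5 / 4.6947) = 3.83 s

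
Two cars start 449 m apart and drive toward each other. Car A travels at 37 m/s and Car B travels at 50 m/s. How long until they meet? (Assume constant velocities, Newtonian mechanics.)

Combined speed: v_combined = 37 + 50 = 87 m/s
Time to meet: t = d/v_combined = 449/87 = 5.16 s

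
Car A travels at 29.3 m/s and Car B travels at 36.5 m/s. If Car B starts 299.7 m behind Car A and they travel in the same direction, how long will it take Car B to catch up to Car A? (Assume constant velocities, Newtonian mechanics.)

Relative speed: v_rel = 36.5 - 29.3 = 7.2 m/s
Time to catch: t = d₀/v_rel = 299.7/7.2 = 41.62 s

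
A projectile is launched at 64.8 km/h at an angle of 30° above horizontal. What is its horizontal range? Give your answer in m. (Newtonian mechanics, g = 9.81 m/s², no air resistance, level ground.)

v₀ = 64.8 km/h × 0.2777777777777778 = 18.0 m/s
R = v₀² × sin(2θ) / g = 18.0² × sin(2 × 30°) / 9.81 = 324.0 × 0.866025 / 9.81 = 28.6 m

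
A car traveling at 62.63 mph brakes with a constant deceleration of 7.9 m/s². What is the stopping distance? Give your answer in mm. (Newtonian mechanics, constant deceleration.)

v₀ = 62.63 mph × 0.44704 = 27.9981 m/s
d = v₀² / (2a) = 27.9981² / (2 × 7.9) = 783.894 / 15.8 = 49.6135 m
d = 49.6135 m / 0.001 = 49610 mm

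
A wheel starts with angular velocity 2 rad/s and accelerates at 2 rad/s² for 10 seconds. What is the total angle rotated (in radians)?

θ = ω₀t + ½αt² = 2×10 + ½×2×10² = 120.0 rad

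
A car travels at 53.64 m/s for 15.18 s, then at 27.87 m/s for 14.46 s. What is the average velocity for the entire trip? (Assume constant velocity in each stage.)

d₁ = v₁t₁ = 53.64 × 15.18 = 814.2552 m
d₂ = v₂t₂ = 27.87 × 14.46 = 403.0002 m
d_total = 1217.2554 m, t_total = 29.64 s
v_avg = d_total/t_total = 1217.2554/29.64 = 41.07 m/s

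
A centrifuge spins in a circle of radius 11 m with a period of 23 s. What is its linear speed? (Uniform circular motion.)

v = 2πr/T = 2π×11/23 = 3.01 m/s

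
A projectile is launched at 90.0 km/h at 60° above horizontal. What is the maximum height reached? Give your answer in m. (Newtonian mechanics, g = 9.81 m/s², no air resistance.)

v₀ = 90.0 km/h × 0.2777777777777778 = 25.0 m/s
H = v₀² × sin²(θ) / (2g) = 25.0² × sin(60°)² / (2 × 9.81) = 625.0 × 0.75 / 19.62 = 23.89 m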